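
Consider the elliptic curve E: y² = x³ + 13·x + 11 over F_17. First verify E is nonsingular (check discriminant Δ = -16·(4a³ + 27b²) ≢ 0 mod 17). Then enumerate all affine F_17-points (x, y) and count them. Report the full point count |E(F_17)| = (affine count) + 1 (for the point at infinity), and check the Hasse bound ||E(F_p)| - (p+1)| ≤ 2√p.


Affine points = {(1, 5), (1, 12), (3, 3), (3, 14), (4, 5), (4, 12), (6, 4), (6, 13), (8, 7), (8, 10), (10, 6), (10, 11), (12, 5), (12, 12), (14, 8), (14, 9)}; affine count = 16; |E(F_17)| = 17.

Discriminant check: Δ ∝ 4a³ + 27b² = 4·13³ + 27·11² = 4·2197 + 27·121 ≡ 2 (mod 17). Nonzero ⇒ E is nonsingular.
For each x ∈ F_17, compute rhs = x³ + 13·x + 11 mod 17, then count y ∈ F_17 with y² ≡ rhs.
  x = 0: rhs = 11, matching y values: none (0 points).
  x = 1: rhs = 8, matching y values: 5, 12 (2 points).
  x = 2: rhs = 11, matching y values: none (0 points).
  x = 3: rhs = 9, matching y values: 3, 14 (2 points).
  x = 4: rhs = 8, matching y values: 5, 12 (2 points).
  x = 5: rhs = 14, matching y values: none (0 points).
  x = 6: rhs = 16, matching y values: 4, 13 (2 points).
  x = 7: rhs = 3, matching y values: none (0 points).
  x = 8: rhs = 15, matching y values: 7, 10 (2 points).
  x = 9: rhs = 7, matching y values: none (0 points).
  x = 10: rhs = 2, matching y values: 6, 11 (2 points).
  x = 11: rhs = 6, matching y values: none (0 points).
  x = 12: rhs = 8, matching y values: 5, 12 (2 points).
  x = 13: rhs = 14, matching y values: none (0 points).
  x = 14: rhs = 13, matching y values: 8, 9 (2 points).
  x = 15: rhs = 11, matching y values: none (0 points).
  x = 16: rhs = 14, matching y values: none (0 points).
Total affine count: 16.
Full point count |E(F_17)| = 16 + 1 = 17.
Hasse bound: |17 − (17+1)| = |-1| = 1 ≤ 2√17 ≈ 8.2462 ✓.


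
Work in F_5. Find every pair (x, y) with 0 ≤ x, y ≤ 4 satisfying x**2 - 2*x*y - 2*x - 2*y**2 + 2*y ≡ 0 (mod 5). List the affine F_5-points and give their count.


Affine F_5-points: {(0, 0), (0, 1), (2, 0), (2, 4), (3, 4), (4, 1)}; count = 6.

For each of the 25 pairs (x, y) ∈ F_5², evaluate f(x, y) mod 5. Record the zeros.
  x = 0: [0↦0, 1↦0, 2↦1, 3↦3, 4↦1]  zeros at y ∈ {0, 1}
  x = 1: [0↦4, 1↦2, 2↦1, 3↦1, 4↦2]  zeros at y ∈ ∅
  x = 2: [0↦0, 1↦1, 2↦3, 3↦1, 4↦0]  zeros at y ∈ {0, 4}
  x = 3: [0↦3, 1↦2, 2↦2, 3↦3, 4↦0]  zeros at y ∈ {4}
  x = 4: [0↦3, 1↦0, 2↦3, 3↦2, 4↦2]  zeros at y ∈ {1}
Collecting zeros: affine points = {(0, 0), (0, 1), (2, 0), (2, 4), (3, 4), (4, 1)}.
Total count |C(F_5)_aff| = 6.


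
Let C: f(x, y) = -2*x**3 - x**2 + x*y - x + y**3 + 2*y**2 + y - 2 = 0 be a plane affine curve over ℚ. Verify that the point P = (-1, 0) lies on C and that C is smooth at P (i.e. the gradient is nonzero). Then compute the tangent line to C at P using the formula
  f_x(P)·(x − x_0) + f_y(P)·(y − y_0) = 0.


Tangent line at P: -5*x - 5 = 0.

Step 1: f(-1, 0) = 0, so P lies on C.
Step 2: partial derivatives
  f_x(x, y) = -6*x**2 - 2*x + y - 1, f_y(x, y) = x + 3*y**2 + 4*y + 1.
  f_x(P) = -5, f_y(P) = 0 (gradient nonzero, so P is smooth).
Step 3: tangent line at P: -5·(x − -1) + 0·(y − 0) = 0.
Expanding: -5*x - 5 = 0.


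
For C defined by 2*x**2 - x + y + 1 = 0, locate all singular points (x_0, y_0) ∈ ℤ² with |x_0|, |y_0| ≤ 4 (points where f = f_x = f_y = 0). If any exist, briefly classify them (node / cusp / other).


No singular points in the scanned grid; C is smooth there.

Compute partial derivatives:
  f_x = 4*x - 1.
  f_y = 1.
f_y = 1 is a nonzero constant, so f_y never vanishes: no point (x, y) can satisfy f = f_x = f_y = 0. In particular no (x, y) ∈ {−4, ..., 4}² is singular; the curve is smooth.


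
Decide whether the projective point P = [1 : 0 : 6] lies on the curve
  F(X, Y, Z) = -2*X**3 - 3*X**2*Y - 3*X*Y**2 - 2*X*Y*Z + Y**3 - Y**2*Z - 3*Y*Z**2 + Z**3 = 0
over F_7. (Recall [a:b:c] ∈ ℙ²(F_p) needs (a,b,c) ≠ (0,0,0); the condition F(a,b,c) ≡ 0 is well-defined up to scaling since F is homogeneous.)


F(1,0,6) ≡ 4 (mod 7); P is NOT on the curve.

Evaluate F(1, 0, 6) term-by-term (mod 7).
  -2*X**3 ↦ -2·1·1·1 = -2
  -3*X**2*Y ↦ -3·1·0·1 = 0
  -3*X*Y**2 ↦ -3·1·0·1 = 0
  -2*X*Y*Z ↦ -2·1·0·6 = 0
  Y**3 ↦ 1·1·0·1 = 0
  -Y**2*Z ↦ -1·1·0·6 = 0
  -3*Y*Z**2 ↦ -3·1·0·36 = 0
  Z**3 ↦ 1·1·1·216 = 216
Sum: F(1, 0, 6) = (-2) + (0) + (0) + (0) + (0) + (0) + (0) + (216) = 214.
Reducing mod 7: 214 ≡ 4 (mod 7).
Since F(a, b, c) ≡ 4 ≠ 0 (mod 7), P does NOT lie on the curve.


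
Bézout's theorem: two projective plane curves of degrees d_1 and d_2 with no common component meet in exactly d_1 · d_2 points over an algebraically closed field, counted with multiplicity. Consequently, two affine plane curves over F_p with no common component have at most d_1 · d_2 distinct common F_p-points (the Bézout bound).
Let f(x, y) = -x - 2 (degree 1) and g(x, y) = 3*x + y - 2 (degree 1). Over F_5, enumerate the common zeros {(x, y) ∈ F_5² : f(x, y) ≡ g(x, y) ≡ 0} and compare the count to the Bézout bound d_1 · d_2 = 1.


Common zeros: {(3, 3)}; count = 1; Bézout bound = 1.

deg(f) = 1, deg(g) = 1, so Bézout bound = 1.
Scan x ∈ F_5. For each x, list the y ∈ F_5 with f(x, y) ≡ 0 and those with g(x, y) ≡ 0 (mod 5); the common zeros in that column are the intersection.
  x = 0: f ≡ 0 at y ∈ ∅; g ≡ 0 at y ∈ {2}; common: ∅.
  x = 1: f ≡ 0 at y ∈ ∅; g ≡ 0 at y ∈ {4}; common: ∅.
  x = 2: f ≡ 0 at y ∈ ∅; g ≡ 0 at y ∈ {1}; common: ∅.
  x = 3: f ≡ 0 at y ∈ {0, 1, 2, 3, 4}; g ≡ 0 at y ∈ {3}; common: {3}.
  x = 4: f ≡ 0 at y ∈ ∅; g ≡ 0 at y ∈ {0}; common: ∅.
Collecting: common zeros = {(3, 3)}, so the count is 1.
Comparison with the Bézout bound: 1 ≤ 1 = deg(f)·deg(g), as expected for curves with no common component (the bound is attained).


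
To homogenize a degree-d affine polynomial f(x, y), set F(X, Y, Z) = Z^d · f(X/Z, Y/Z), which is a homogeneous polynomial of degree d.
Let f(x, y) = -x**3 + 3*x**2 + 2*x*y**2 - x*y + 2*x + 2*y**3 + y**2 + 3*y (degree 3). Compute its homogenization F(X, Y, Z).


F(X, Y, Z) = -X**3 + 3*X**2*Z + 2*X*Y**2 - X*Y*Z + 2*X*Z**2 + 2*Y**3 + Y**2*Z + 3*Y*Z**2

deg(f) = 3.
Substitute x = X/Z, y = Y/Z into f, then multiply by Z^3.
  monomial -1·x^3·y^0 ↦ -1·X^3·Y^0·Z^0.
  monomial 3·x^2·y^0 ↦ 3·X^2·Y^0·Z^1.
  monomial 2·x^1·y^2 ↦ 2·X^1·Y^2·Z^0.
  monomial -1·x^1·y^1 ↦ -1·X^1·Y^1·Z^1.
  monomial 2·x^1·y^0 ↦ 2·X^1·Y^0·Z^2.
  monomial 2·x^0·y^3 ↦ 2·X^0·Y^3·Z^0.
  monomial 1·x^0·y^2 ↦ 1·X^0·Y^2·Z^1.
  monomial 3·x^0·y^1 ↦ 3·X^0·Y^1·Z^2.
Collecting: F(X, Y, Z) = -X**3 + 3*X**2*Z + 2*X*Y**2 - X*Y*Z + 2*X*Z**2 + 2*Y**3 + Y**2*Z + 3*Y*Z**2.


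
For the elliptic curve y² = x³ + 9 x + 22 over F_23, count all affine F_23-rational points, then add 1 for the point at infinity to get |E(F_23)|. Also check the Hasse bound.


Affine points = {(1, 3), (1, 20), (2, 5), (2, 18), (5, 10), (5, 13), (6, 4), (6, 19), (8, 10), (8, 13), (9, 2), (9, 21), (10, 10), (10, 13), (11, 7), (11, 16), (12, 8), (12, 15), (13, 6), (13, 17), (15, 6), (15, 17), (18, 6), (18, 17), (22, 9), (22, 14)}; affine count = 26; |E(F_23)| = 27.

Discriminant check: Δ ∝ 4a³ + 27b² = 4·9³ + 27·22² = 4·729 + 27·484 ≡ 22 (mod 23). Nonzero ⇒ E is nonsingular.
For each x ∈ F_23, compute rhs = x³ + 9·x + 22 mod 23, then count y ∈ F_23 with y² ≡ rhs.
  x = 0: rhs = 22, matching y values: none (0 points).
  x = 1: rhs = 9, matching y values: 3, 20 (2 points).
  x = 2: rhs = 2, matching y values: 5, 18 (2 points).
  x = 3: rhs = 7, matching y values: none (0 points).
  x = 4: rhs = 7, matching y values: none (0 points).
  x = 5: rhs = 8, matching y values: 10, 13 (2 points).
  x = 6: rhs = 16, matching y values: 4, 19 (2 points).
  x = 7: rhs = 14, matching y values: none (0 points).
  x = 8: rhs = 8, matching y values: 10, 13 (2 points).
  x = 9: rhs = 4, matching y values: 2, 21 (2 points).
  x = 10: rhs = 8, matching y values: 10, 13 (2 points).
  x = 11: rhs = 3, matching y values: 7, 16 (2 points).
  x = 12: rhs = 18, matching y values: 8, 15 (2 points).
  x = 13: rhs = 13, matching y values: 6, 17 (2 points).
  x = 14: rhs = 17, matching y values: none (0 points).
  x = 15: rhs = 13, matching y values: 6, 17 (2 points).
  x = 16: rhs = 7, matching y values: none (0 points).
  x = 17: rhs = 5, matching y values: none (0 points).
  x = 18: rhs = 13, matching y values: 6, 17 (2 points).
  x = 19: rhs = 14, matching y values: none (0 points).
  x = 20: rhs = 14, matching y values: none (0 points).
  x = 21: rhs = 19, matching y values: none (0 points).
  x = 22: rhs = 12, matching y values: 9, 14 (2 points).
Total affine count: 26.
Full point count |E(F_23)| = 26 + 1 = 27.
Hasse bound: |27 − (23+1)| = |3| = 3 ≤ 2√23 ≈ 9.5917 ✓.


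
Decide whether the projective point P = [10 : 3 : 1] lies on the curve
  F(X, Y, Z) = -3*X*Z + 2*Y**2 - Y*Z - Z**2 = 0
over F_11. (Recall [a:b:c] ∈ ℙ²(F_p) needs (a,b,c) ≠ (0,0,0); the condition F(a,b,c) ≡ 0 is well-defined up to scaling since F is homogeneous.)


F(10,3,1) ≡ 6 (mod 11); P is NOT on the curve.

Evaluate F(10, 3, 1) term-by-term (mod 11).
  -3*X*Z ↦ -3·10·1·1 = -30
  2*Y**2 ↦ 2·1·9·1 = 18
  -Y*Z ↦ -1·1·3·1 = -3
  -Z**2 ↦ -1·1·1·1 = -1
Sum: F(10, 3, 1) = (-30) + (18) + (-3) + (-1) = -16.
Reducing mod 11: -16 ≡ 6 (mod 11).
Since F(a, b, c) ≡ 6 ≠ 0 (mod 11), P does NOT lie on the curve.


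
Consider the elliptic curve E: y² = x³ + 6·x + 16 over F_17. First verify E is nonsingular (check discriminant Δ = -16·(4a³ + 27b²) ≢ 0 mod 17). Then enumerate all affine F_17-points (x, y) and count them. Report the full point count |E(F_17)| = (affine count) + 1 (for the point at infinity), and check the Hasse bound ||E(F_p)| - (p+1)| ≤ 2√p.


Affine points = {(0, 4), (0, 13), (2, 6), (2, 11), (4, 6), (4, 11), (5, 1), (5, 16), (6, 8), (6, 9), (8, 7), (8, 10), (9, 0), (11, 6), (11, 11), (13, 8), (13, 9), (15, 8), (15, 9), (16, 3), (16, 14)}; affine count = 21; |E(F_17)| = 22.

Discriminant check: Δ ∝ 4a³ + 27b² = 4·6³ + 27·16² = 4·216 + 27·256 ≡ 7 (mod 17). Nonzero ⇒ E is nonsingular.
For each x ∈ F_17, compute rhs = x³ + 6·x + 16 mod 17, then count y ∈ F_17 with y² ≡ rhs.
  x = 0: rhs = 16, matching y values: 4, 13 (2 points).
  x = 1: rhs = 6, matching y values: none (0 points).
  x = 2: rhs = 2, matching y values: 6, 11 (2 points).
  x = 3: rhs = 10, matching y values: none (0 points).
  x = 4: rhs = 2, matching y values: 6, 11 (2 points).
  x = 5: rhs = 1, matching y values: 1, 16 (2 points).
  x = 6: rhs = 13, matching y values: 8, 9 (2 points).
  x = 7: rhs = 10, matching y values: none (0 points).
  x = 8: rhs = 15, matching y values: 7, 10 (2 points).
  x = 9: rhs = 0, matching y values: 0 (1 points).
  x = 10: rhs = 5, matching y values: none (0 points).
  x = 11: rhs = 2, matching y values: 6, 11 (2 points).
  x = 12: rhs = 14, matching y values: none (0 points).
  x = 13: rhs = 13, matching y values: 8, 9 (2 points).
  x = 14: rhs = 5, matching y values: none (0 points).
  x = 15: rhs = 13, matching y values: 8, 9 (2 points).
  x = 16: rhs = 9, matching y values: 3, 14 (2 points).
Total affine count: 21.
Full point count |E(F_17)| = 21 + 1 = 22.
Hasse bound: |22 − (17+1)| = |4| = 4 ≤ 2√17 ≈ 8.2462 ✓.


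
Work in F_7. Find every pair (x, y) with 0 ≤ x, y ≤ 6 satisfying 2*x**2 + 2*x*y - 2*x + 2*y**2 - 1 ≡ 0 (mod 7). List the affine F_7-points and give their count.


Affine F_7-points: {(0, 2), (0, 5), (3, 5), (3, 6), (6, 2), (6, 6)}; count = 6.

For each of the 49 pairs (x, y) ∈ F_7², evaluate f(x, y) mod 7. Record the zeros.
  x = 0: [0↦6, 1↦1, 2↦0, 3↦3, 4↦3, 5↦0, 6↦1]  zeros at y ∈ {2, 5}
  x = 1: [0↦6, 1↦3, 2↦4, 3↦2, 4↦4, 5↦3, 6↦6]  zeros at y ∈ ∅
  x = 2: [0↦3, 1↦2, 2↦5, 3↦5, 4↦2, 5↦3, 6↦1]  zeros at y ∈ ∅
  x = 3: [0↦4, 1↦5, 2↦3, 3↦5, 4↦4, 5↦0, 6↦0]  zeros at y ∈ {5, 6}
  x = 4: [0↦2, 1↦5, 2↦5, 3↦2, 4↦3, 5↦1, 6↦3]  zeros at y ∈ ∅
  x = 5: [0↦4, 1↦2, 2↦4, 3↦3, 4↦6, 5↦6, 6↦3]  zeros at y ∈ ∅
  x = 6: [0↦3, 1↦3, 2↦0, 3↦1, 4↦6, 5↦1, 6↦0]  zeros at y ∈ {2, 6}
Collecting zeros: affine points = {(0, 2), (0, 5), (3, 5), (3, 6), (6, 2), (6, 6)}.
Total count |C(F_7)_aff| = 6.


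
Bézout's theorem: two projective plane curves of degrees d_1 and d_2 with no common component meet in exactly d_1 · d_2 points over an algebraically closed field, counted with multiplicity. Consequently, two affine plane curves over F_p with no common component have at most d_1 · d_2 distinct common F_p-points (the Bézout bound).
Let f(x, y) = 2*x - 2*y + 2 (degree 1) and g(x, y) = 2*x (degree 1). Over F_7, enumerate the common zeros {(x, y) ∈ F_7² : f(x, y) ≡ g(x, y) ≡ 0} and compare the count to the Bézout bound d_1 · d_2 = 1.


Common zeros: {(0, 1)}; count = 1; Bézout bound = 1.

deg(f) = 1, deg(g) = 1, so Bézout bound = 1.
Scan x ∈ F_7. For each x, list the y ∈ F_7 with f(x, y) ≡ 0 and those with g(x, y) ≡ 0 (mod 7); the common zeros in that column are the intersection.
  x = 0: f ≡ 0 at y ∈ {1}; g ≡ 0 at y ∈ {0, 1, 2, 3, 4, 5, 6}; common: {1}.
  x = 1: f ≡ 0 at y ∈ {2}; g ≡ 0 at y ∈ ∅; common: ∅.
  x = 2: f ≡ 0 at y ∈ {3}; g ≡ 0 at y ∈ ∅; common: ∅.
  x = 3: f ≡ 0 at y ∈ {4}; g ≡ 0 at y ∈ ∅; common: ∅.
  x = 4: f ≡ 0 at y ∈ {5}; g ≡ 0 at y ∈ ∅; common: ∅.
  x = 5: f ≡ 0 at y ∈ {6}; g ≡ 0 at y ∈ ∅; common: ∅.
  x = 6: f ≡ 0 at y ∈ {0}; g ≡ 0 at y ∈ ∅; common: ∅.
Collecting: common zeros = {(0, 1)}, so the count is 1.
Comparison with the Bézout bound: 1 ≤ 1 = deg(f)·deg(g), as expected for curves with no common component (the bound is attained).


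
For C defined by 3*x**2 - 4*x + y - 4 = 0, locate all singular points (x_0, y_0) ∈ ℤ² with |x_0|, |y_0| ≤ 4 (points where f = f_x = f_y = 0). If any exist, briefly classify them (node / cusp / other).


No singular points in the scanned grid; C is smooth there.

Compute partial derivatives:
  f_x = 6*x - 4.
  f_y = 1.
f_y = 1 is a nonzero constant, so f_y never vanishes: no point (x, y) can satisfy f = f_x = f_y = 0. In particular no (x, y) ∈ {−4, ..., 4}² is singular; the curve is smooth.


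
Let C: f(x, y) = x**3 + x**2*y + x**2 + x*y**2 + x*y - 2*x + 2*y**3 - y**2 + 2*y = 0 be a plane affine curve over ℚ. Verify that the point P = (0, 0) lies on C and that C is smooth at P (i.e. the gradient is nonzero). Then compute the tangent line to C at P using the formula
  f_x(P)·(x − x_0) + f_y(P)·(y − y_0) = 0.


Tangent line at P: -2*x + 2*y = 0.

Step 1: f(0, 0) = 0, so P lies on C.
Step 2: partial derivatives
  f_x(x, y) = 3*x**2 + 2*x*y + 2*x + y**2 + y - 2, f_y(x, y) = x**2 + 2*x*y + x + 6*y**2 - 2*y + 2.
  f_x(P) = -2, f_y(P) = 2 (gradient nonzero, so P is smooth).
Step 3: tangent line at P: -2·(x − 0) + 2·(y − 0) = 0.
Expanding: -2*x + 2*y = 0.


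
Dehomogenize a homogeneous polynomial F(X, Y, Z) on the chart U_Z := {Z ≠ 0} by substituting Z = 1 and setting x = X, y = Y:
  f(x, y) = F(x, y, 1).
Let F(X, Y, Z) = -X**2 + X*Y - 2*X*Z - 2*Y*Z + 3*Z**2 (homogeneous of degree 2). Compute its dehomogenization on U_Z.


f(x, y) = -x**2 + x*y - 2*x - 2*y + 3

On U_Z we set Z = 1. Each monomial c·X^i·Y^j·Z^k in F becomes c·x^i·y^j·1^k = c·x^i·y^j.
Substituting Z = 1: F(X, Y, 1) = -x**2 + x*y - 2*x - 2*y + 3.
Note: deg(f) ≤ deg(F) = 2; strict inequality happens when F is divisible by Z (lost terms).


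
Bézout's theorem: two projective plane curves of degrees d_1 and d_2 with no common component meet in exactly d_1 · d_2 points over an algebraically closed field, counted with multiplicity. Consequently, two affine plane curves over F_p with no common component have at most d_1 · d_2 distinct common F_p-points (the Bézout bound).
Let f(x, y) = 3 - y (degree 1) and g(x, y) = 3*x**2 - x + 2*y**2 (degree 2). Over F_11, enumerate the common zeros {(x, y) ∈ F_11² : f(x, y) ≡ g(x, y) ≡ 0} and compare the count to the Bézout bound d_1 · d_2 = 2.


Common zeros: {(5, 3), (10, 3)}; count = 2; Bézout bound = 2.

deg(f) = 1, deg(g) = 2, so Bézout bound = 2.
Scan x ∈ F_11. For each x, list the y ∈ F_11 with f(x, y) ≡ 0 and those with g(x, y) ≡ 0 (mod 11); the common zeros in that column are the intersection.
  x = 0: f ≡ 0 at y ∈ {3}; g ≡ 0 at y ∈ {0}; common: ∅.
  x = 1: f ≡ 0 at y ∈ {3}; g ≡ 0 at y ∈ ∅; common: ∅.
  x = 2: f ≡ 0 at y ∈ {3}; g ≡ 0 at y ∈ ∅; common: ∅.
  x = 3: f ≡ 0 at y ∈ {3}; g ≡ 0 at y ∈ ∅; common: ∅.
  x = 4: f ≡ 0 at y ∈ {3}; g ≡ 0 at y ∈ {0}; common: ∅.
  x = 5: f ≡ 0 at y ∈ {3}; g ≡ 0 at y ∈ {3, 8}; common: {3}.
  x = 6: f ≡ 0 at y ∈ {3}; g ≡ 0 at y ∈ {2, 9}; common: ∅.
  x = 7: f ≡ 0 at y ∈ {3}; g ≡ 0 at y ∈ ∅; common: ∅.
  x = 8: f ≡ 0 at y ∈ {3}; g ≡ 0 at y ∈ ∅; common: ∅.
  x = 9: f ≡ 0 at y ∈ {3}; g ≡ 0 at y ∈ {2, 9}; common: ∅.
  x = 10: f ≡ 0 at y ∈ {3}; g ≡ 0 at y ∈ {3, 8}; common: {3}.
Collecting: common zeros = {(5, 3), (10, 3)}, so the count is 2.
Comparison with the Bézout bound: 2 ≤ 2 = deg(f)·deg(g), as expected for curves with no common component (the bound is attained).


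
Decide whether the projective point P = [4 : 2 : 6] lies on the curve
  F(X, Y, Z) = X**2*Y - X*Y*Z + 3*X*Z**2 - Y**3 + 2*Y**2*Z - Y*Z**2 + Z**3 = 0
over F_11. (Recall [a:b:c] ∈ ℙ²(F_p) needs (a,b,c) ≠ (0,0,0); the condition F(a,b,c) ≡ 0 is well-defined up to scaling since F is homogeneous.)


F(4,2,6) ≡ 6 (mod 11); P is NOT on the curve.

Evaluate F(4, 2, 6) term-by-term (mod 11).
  X**2*Y ↦ 1·16·2·1 = 32
  -X*Y*Z ↦ -1·4·2·6 = -48
  3*X*Z**2 ↦ 3·4·1·36 = 432
  -Y**3 ↦ -1·1·8·1 = -8
  2*Y**2*Z ↦ 2·1·4·6 = 48
  -Y*Z**2 ↦ -1·1·2·36 = -72
  Z**3 ↦ 1·1·1·216 = 216
Sum: F(4, 2, 6) = (32) + (-48) + (432) + (-8) + (48) + (-72) + (216) = 600.
Reducing mod 11: 600 ≡ 6 (mod 11).
Since F(a, b, c) ≡ 6 ≠ 0 (mod 11), P does NOT lie on the curve.


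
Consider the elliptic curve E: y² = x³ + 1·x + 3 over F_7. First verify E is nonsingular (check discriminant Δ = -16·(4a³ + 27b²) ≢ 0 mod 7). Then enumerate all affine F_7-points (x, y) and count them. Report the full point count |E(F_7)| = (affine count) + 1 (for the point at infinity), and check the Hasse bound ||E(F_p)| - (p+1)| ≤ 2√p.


Affine points = {(4, 1), (4, 6), (5, 0), (6, 1), (6, 6)}; affine count = 5; |E(F_7)| = 6.

Discriminant check: Δ ∝ 4a³ + 27b² = 4·1³ + 27·3² = 4·1 + 27·9 ≡ 2 (mod 7). Nonzero ⇒ E is nonsingular.
For each x ∈ F_7, compute rhs = x³ + 1·x + 3 mod 7, then count y ∈ F_7 with y² ≡ rhs.
  x = 0: rhs = 3, matching y values: none (0 points).
  x = 1: rhs = 5, matching y values: none (0 points).
  x = 2: rhs = 6, matching y values: none (0 points).
  x = 3: rhs = 5, matching y values: none (0 points).
  x = 4: rhs = 1, matching y values: 1, 6 (2 points).
  x = 5: rhs = 0, matching y values: 0 (1 points).
  x = 6: rhs = 1, matching y values: 1, 6 (2 points).
Total affine count: 5.
Full point count |E(F_7)| = 5 + 1 = 6.
Hasse bound: |6 − (7+1)| = |-2| = 2 ≤ 2√7 ≈ 5.2915 ✓.


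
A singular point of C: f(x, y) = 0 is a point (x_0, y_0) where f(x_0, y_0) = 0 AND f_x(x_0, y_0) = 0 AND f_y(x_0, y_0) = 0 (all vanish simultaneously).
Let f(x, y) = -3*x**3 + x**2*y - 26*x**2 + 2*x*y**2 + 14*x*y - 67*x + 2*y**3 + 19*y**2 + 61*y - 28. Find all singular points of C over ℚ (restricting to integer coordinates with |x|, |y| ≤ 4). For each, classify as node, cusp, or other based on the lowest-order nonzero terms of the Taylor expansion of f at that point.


Singular points: {(-3, -2)}; classification: node.

Compute partial derivatives:
  f_x = -9*x**2 + 2*x*y - 52*x + 2*y**2 + 14*y - 67.
  f_y = x**2 + 4*x*y + 14*x + 6*y**2 + 38*y + 61.
Scan x_0 ∈ {−4, ..., 4}. For each x_0, f_y(x_0, y) is a polynomial in y; find its integer roots y ∈ {−4, ..., 4}, then test f_x and f at those candidates.
  x = -4: f_y(-4, y) = 6*y**2 + 22*y + 21; no integer root y with |y| ≤ 4.
  x = -3: f_y(-3, y) = 6*y**2 + 26*y + 28; vanishes at y ∈ {-2}. (-3, -2): f_x = 0, f = 0 — SINGULAR.
  x = -2: f_y(-2, y) = 6*y**2 + 30*y + 37; no integer root y with |y| ≤ 4.
  x = -1: f_y(-1, y) = 6*y**2 + 34*y + 48; vanishes at y ∈ {-3}. (-1, -3): f_x = -42 ≠ 0.
  x = 0: f_y(0, y) = 6*y**2 + 38*y + 61; no integer root y with |y| ≤ 4.
  x = 1: f_y(1, y) = 6*y**2 + 42*y + 76; no integer root y with |y| ≤ 4.
  x = 2: f_y(2, y) = 6*y**2 + 46*y + 93; no integer root y with |y| ≤ 4.
  x = 3: f_y(3, y) = 6*y**2 + 50*y + 112; no integer root y with |y| ≤ 4.
  x = 4: f_y(4, y) = 6*y**2 + 54*y + 133; no integer root y with |y| ≤ 4.
Only singular point on the grid: (-3, -2).
Classify: substitute x = -3 + u, y = -2 + v and expand: f = -3*u**3 + u**2*v - u**2 + 2*u*v**2 + 2*v**3 + v**2.
No constant or linear terms (consistent with a singular point). Quadratic part: -u**2 + v**2. Cubic part: -3*u**3 + u**2*v + 2*u*v**2 + 2*v**3.
The quadratic part v**2 - u**2 = (v − u)(v + u) splits into two distinct linear factors, so there are two distinct tangent lines y − -2 = ±(x − -3) — this is a node (ordinary double point).
Classification: node.


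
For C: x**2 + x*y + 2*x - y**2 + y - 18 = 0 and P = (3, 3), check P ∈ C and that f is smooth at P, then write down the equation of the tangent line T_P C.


Tangent line at P: 11*x - 2*y - 27 = 0.

Step 1: f(3, 3) = 0, so P lies on C.
Step 2: partial derivatives
  f_x(x, y) = 2*x + y + 2, f_y(x, y) = x - 2*y + 1.
  f_x(P) = 11, f_y(P) = -2 (gradient nonzero, so P is smooth).
Step 3: tangent line at P: 11·(x − 3) + -2·(y − 3) = 0.
Expanding: 11*x - 2*y - 27 = 0.


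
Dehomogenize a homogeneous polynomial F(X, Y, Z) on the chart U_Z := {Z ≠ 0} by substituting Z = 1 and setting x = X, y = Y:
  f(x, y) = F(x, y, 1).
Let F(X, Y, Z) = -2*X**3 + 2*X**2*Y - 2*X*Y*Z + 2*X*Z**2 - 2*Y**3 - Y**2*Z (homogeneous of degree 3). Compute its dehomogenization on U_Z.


f(x, y) = -2*x**3 + 2*x**2*y - 2*x*y + 2*x - 2*y**3 - y**2

On U_Z we set Z = 1. Each monomial c·X^i·Y^j·Z^k in F becomes c·x^i·y^j·1^k = c·x^i·y^j.
Substituting Z = 1: F(X, Y, 1) = -2*x**3 + 2*x**2*y - 2*x*y + 2*x - 2*y**3 - y**2.
Note: deg(f) ≤ deg(F) = 3; strict inequality happens when F is divisible by Z (lost terms).


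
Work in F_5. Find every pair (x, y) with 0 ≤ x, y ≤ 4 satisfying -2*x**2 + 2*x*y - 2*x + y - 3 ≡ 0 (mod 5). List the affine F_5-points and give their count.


Affine F_5-points: {(0, 3), (1, 4), (2, 0), (2, 1), (2, 2), (2, 3), (2, 4), (3, 1), (4, 2)}; count = 9.

For each of the 25 pairs (x, y) ∈ F_5², evaluate f(x, y) mod 5. Record the zeros.
  x = 0: [0↦2, 1↦3, 2↦4, 3↦0, 4↦1]  zeros at y ∈ {3}
  x = 1: [0↦3, 1↦1, 2↦4, 3↦2, 4↦0]  zeros at y ∈ {4}
  x = 2: [0↦0, 1↦0, 2↦0, 3↦0, 4↦0]  zeros at y ∈ {0, 1, 2, 3, 4}
  x = 3: [0↦3, 1↦0, 2↦2, 3↦4, 4↦1]  zeros at y ∈ {1}
  x = 4: [0↦2, 1↦1, 2↦0, 3↦4, 4↦3]  zeros at y ∈ {2}
Collecting zeros: affine points = {(0, 3), (1, 4), (2, 0), (2, 1), (2, 2), (2, 3), (2, 4), (3, 1), (4, 2)}.
Total count |C(F_5)_aff| = 9.


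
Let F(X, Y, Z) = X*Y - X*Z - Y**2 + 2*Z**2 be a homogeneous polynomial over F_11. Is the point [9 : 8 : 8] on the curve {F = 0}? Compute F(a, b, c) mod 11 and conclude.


F(9,8,8) ≡ 9 (mod 11); P is NOT on the curve.

Evaluate F(9, 8, 8) term-by-term (mod 11).
  X*Y ↦ 1·9·8·1 = 72
  -X*Z ↦ -1·9·1·8 = -72
  -Y**2 ↦ -1·1·64·1 = -64
  2*Z**2 ↦ 2·1·1·64 = 128
Sum: F(9, 8, 8) = (72) + (-72) + (-64) + (128) = 64.
Reducing mod 11: 64 ≡ 9 (mod 11).
Since F(a, b, c) ≡ 9 ≠ 0 (mod 11), P does NOT lie on the curve.


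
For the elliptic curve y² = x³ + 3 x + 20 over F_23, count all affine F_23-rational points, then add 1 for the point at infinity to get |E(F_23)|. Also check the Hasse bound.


Affine points = {(1, 1), (1, 22), (4, 2), (4, 21), (6, 1), (6, 22), (7, 4), (7, 19), (8, 2), (8, 21), (11, 2), (11, 21), (12, 6), (12, 17), (13, 5), (13, 18), (14, 0), (15, 6), (15, 17), (16, 1), (16, 22), (17, 4), (17, 19), (18, 8), (18, 15), (19, 6), (19, 17), (21, 11), (21, 12), (22, 4), (22, 19)}; affine count = 31; |E(F_23)| = 32.

Discriminant check: Δ ∝ 4a³ + 27b² = 4·3³ + 27·20² = 4·27 + 27·400 ≡ 6 (mod 23). Nonzero ⇒ E is nonsingular.
For each x ∈ F_23, compute rhs = x³ + 3·x + 20 mod 23, then count y ∈ F_23 with y² ≡ rhs.
  x = 0: rhs = 20, matching y values: none (0 points).
  x = 1: rhs = 1, matching y values: 1, 22 (2 points).
  x = 2: rhs = 11, matching y values: none (0 points).
  x = 3: rhs = 10, matching y values: none (0 points).
  x = 4: rhs = 4, matching y values: 2, 21 (2 points).
  x = 5: rhs = 22, matching y values: none (0 points).
  x = 6: rhs = 1, matching y values: 1, 22 (2 points).
  x = 7: rhs = 16, matching y values: 4, 19 (2 points).
  x = 8: rhs = 4, matching y values: 2, 21 (2 points).
  x = 9: rhs = 17, matching y values: none (0 points).
  x = 10: rhs = 15, matching y values: none (0 points).
  x = 11: rhs = 4, matching y values: 2, 21 (2 points).
  x = 12: rhs = 13, matching y values: 6, 17 (2 points).
  x = 13: rhs = 2, matching y values: 5, 18 (2 points).
  x = 14: rhs = 0, matching y values: 0 (1 points).
  x = 15: rhs = 13, matching y values: 6, 17 (2 points).
  x = 16: rhs = 1, matching y values: 1, 22 (2 points).
  x = 17: rhs = 16, matching y values: 4, 19 (2 points).
  x = 18: rhs = 18, matching y values: 8, 15 (2 points).
  x = 19: rhs = 13, matching y values: 6, 17 (2 points).
  x = 20: rhs = 7, matching y values: none (0 points).
  x = 21: rhs = 6, matching y values: 11, 12 (2 points).
  x = 22: rhs = 16, matching y values: 4, 19 (2 points).
Total affine count: 31.
Full point count |E(F_23)| = 31 + 1 = 32.
Hasse bound: |32 − (23+1)| = |8| = 8 ≤ 2√23 ≈ 9.5917 ✓.


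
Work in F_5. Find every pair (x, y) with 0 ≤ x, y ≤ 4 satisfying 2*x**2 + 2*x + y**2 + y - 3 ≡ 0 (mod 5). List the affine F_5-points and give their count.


Affine F_5-points: {(2, 2)}; count = 1.

For each of the 25 pairs (x, y) ∈ F_5², evaluate f(x, y) mod 5. Record the zeros.
  x = 0: [0↦2, 1↦4, 2↦3, 3↦4, 4↦2]  zeros at y ∈ ∅
  x = 1: [0↦1, 1↦3, 2↦2, 3↦3, 4↦1]  zeros at y ∈ ∅
  x = 2: [0↦4, 1↦1, 2↦0, 3↦1, 4↦4]  zeros at y ∈ {2}
  x = 3: [0↦1, 1↦3, 2↦2, 3↦3, 4↦1]  zeros at y ∈ ∅
  x = 4: [0↦2, 1↦4, 2↦3, 3↦4, 4↦2]  zeros at y ∈ ∅
Collecting zeros: affine points = {(2, 2)}.
Total count |C(F_5)_aff| = 1.


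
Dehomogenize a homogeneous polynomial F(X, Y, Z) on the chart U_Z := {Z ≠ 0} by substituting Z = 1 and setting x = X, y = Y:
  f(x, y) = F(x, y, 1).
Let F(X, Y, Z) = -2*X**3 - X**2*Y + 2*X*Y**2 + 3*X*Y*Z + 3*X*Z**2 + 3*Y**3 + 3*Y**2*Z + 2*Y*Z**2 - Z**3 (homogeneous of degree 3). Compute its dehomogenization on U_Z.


f(x, y) = -2*x**3 - x**2*y + 2*x*y**2 + 3*x*y + 3*x + 3*y**3 + 3*y**2 + 2*y - 1

On U_Z we set Z = 1. Each monomial c·X^i·Y^j·Z^k in F becomes c·x^i·y^j·1^k = c·x^i·y^j.
Substituting Z = 1: F(X, Y, 1) = -2*x**3 - x**2*y + 2*x*y**2 + 3*x*y + 3*x + 3*y**3 + 3*y**2 + 2*y - 1.
Note: deg(f) ≤ deg(F) = 3; strict inequality happens when F is divisible by Z (lost terms).


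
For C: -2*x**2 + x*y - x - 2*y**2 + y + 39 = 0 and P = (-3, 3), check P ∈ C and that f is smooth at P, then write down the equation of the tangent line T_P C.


Tangent line at P: 14*x - 14*y + 84 = 0.

Step 1: f(-3, 3) = 0, so P lies on C.
Step 2: partial derivatives
  f_x(x, y) = -4*x + y - 1, f_y(x, y) = x - 4*y + 1.
  f_x(P) = 14, f_y(P) = -14 (gradient nonzero, so P is smooth).
Step 3: tangent line at P: 14·(x − -3) + -14·(y − 3) = 0.
Expanding: 14*x - 14*y + 84 = 0.


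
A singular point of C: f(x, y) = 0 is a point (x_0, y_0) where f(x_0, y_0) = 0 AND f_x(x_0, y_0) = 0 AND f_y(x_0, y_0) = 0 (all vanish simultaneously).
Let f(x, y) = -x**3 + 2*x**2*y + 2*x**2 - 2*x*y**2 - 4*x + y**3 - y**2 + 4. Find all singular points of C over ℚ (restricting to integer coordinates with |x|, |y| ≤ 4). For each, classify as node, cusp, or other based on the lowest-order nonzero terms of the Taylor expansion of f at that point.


Singular points: {(2, 2)}; classification: cusp.

Compute partial derivatives:
  f_x = -3*x**2 + 4*x*y + 4*x - 2*y**2 - 4.
  f_y = 2*x**2 - 4*x*y + 3*y**2 - 2*y.
Scan x_0 ∈ {−4, ..., 4}. For each x_0, f_y(x_0, y) is a polynomial in y; find its integer roots y ∈ {−4, ..., 4}, then test f_x and f at those candidates.
  x = -4: f_y(-4, y) = 3*y**2 + 14*y + 32; no integer root y with |y| ≤ 4.
  x = -3: f_y(-3, y) = 3*y**2 + 10*y + 18; no integer root y with |y| ≤ 4.
  x = -2: f_y(-2, y) = 3*y**2 + 6*y + 8; no integer root y with |y| ≤ 4.
  x = -1: f_y(-1, y) = 3*y**2 + 2*y + 2; no integer root y with |y| ≤ 4.
  x = 0: f_y(0, y) = 3*y**2 - 2*y; vanishes at y ∈ {0}. (0, 0): f_x = -4 ≠ 0.
  x = 1: f_y(1, y) = 3*y**2 - 6*y + 2; no integer root y with |y| ≤ 4.
  x = 2: f_y(2, y) = 3*y**2 - 10*y + 8; vanishes at y ∈ {2}. (2, 2): f_x = 0, f = 0 — SINGULAR.
  x = 3: f_y(3, y) = 3*y**2 - 14*y + 18; no integer root y with |y| ≤ 4.
  x = 4: f_y(4, y) = 3*y**2 - 18*y + 32; no integer root y with |y| ≤ 4.
Only singular point on the grid: (2, 2).
Classify: substitute x = 2 + u, y = 2 + v and expand: f = -u**3 + 2*u**2*v - 2*u*v**2 + v**3 + v**2.
No constant or linear terms (consistent with a singular point). Quadratic part: v**2. Cubic part: -u**3 + 2*u**2*v - 2*u*v**2 + v**3.
The quadratic part v**2 is a perfect square, so there is a single (double) tangent line v = 0, i.e. y = 2. Restricting the cubic part to that line (v = 0) leaves -u**3 ≠ 0, so f is not divisible by v and the branch is v² ≈ u**3 to lowest order — this is a cusp.
Classification: cusp.


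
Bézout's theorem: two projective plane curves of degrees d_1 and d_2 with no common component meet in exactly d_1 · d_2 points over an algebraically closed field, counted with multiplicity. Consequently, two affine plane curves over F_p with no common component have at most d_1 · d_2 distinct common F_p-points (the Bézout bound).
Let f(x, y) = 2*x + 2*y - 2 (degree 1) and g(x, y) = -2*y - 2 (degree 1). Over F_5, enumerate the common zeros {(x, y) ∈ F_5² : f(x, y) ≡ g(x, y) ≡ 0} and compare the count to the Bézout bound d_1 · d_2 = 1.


Common zeros: {(2, 4)}; count = 1; Bézout bound = 1.

deg(f) = 1, deg(g) = 1, so Bézout bound = 1.
Scan x ∈ F_5. For each x, list the y ∈ F_5 with f(x, y) ≡ 0 and those with g(x, y) ≡ 0 (mod 5); the common zeros in that column are the intersection.
  x = 0: f ≡ 0 at y ∈ {1}; g ≡ 0 at y ∈ {4}; common: ∅.
  x = 1: f ≡ 0 at y ∈ {0}; g ≡ 0 at y ∈ {4}; common: ∅.
  x = 2: f ≡ 0 at y ∈ {4}; g ≡ 0 at y ∈ {4}; common: {4}.
  x = 3: f ≡ 0 at y ∈ {3}; g ≡ 0 at y ∈ {4}; common: ∅.
  x = 4: f ≡ 0 at y ∈ {2}; g ≡ 0 at y ∈ {4}; common: ∅.
Collecting: common zeros = {(2, 4)}, so the count is 1.
Comparison with the Bézout bound: 1 ≤ 1 = deg(f)·deg(g), as expected for curves with no common component (the bound is attained).


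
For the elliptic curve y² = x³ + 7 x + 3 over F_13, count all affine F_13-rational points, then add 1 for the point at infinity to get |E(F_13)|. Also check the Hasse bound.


Affine points = {(0, 4), (0, 9), (2, 5), (2, 8), (3, 5), (3, 8), (4, 2), (4, 11), (6, 1), (6, 12), (8, 5), (8, 8)}; affine count = 12; |E(F_13)| = 13.

Discriminant check: Δ ∝ 4a³ + 27b² = 4·7³ + 27·3² = 4·343 + 27·9 ≡ 3 (mod 13). Nonzero ⇒ E is nonsingular.
For each x ∈ F_13, compute rhs = x³ + 7·x + 3 mod 13, then count y ∈ F_13 with y² ≡ rhs.
  x = 0: rhs = 3, matching y values: 4, 9 (2 points).
  x = 1: rhs = 11, matching y values: none (0 points).
  x = 2: rhs = 12, matching y values: 5, 8 (2 points).
  x = 3: rhs = 12, matching y values: 5, 8 (2 points).
  x = 4: rhs = 4, matching y values: 2, 11 (2 points).
  x = 5: rhs = 7, matching y values: none (0 points).
  x = 6: rhs = 1, matching y values: 1, 12 (2 points).
  x = 7: rhs = 5, matching y values: none (0 points).
  x = 8: rhs = 12, matching y values: 5, 8 (2 points).
  x = 9: rhs = 2, matching y values: none (0 points).
  x = 10: rhs = 7, matching y values: none (0 points).
  x = 11: rhs = 7, matching y values: none (0 points).
  x = 12: rhs = 8, matching y values: none (0 points).
Total affine count: 12.
Full point count |E(F_13)| = 12 + 1 = 13.
Hasse bound: |13 − (13+1)| = |-1| = 1 ≤ 2√13 ≈ 7.2111 ✓.


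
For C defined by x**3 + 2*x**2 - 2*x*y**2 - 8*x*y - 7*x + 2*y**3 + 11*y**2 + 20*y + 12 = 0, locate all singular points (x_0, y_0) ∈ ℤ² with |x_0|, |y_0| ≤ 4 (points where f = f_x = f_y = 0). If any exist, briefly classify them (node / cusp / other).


Singular points: {(-1, -2)}; classification: node.

Compute partial derivatives:
  f_x = 3*x**2 + 4*x - 2*y**2 - 8*y - 7.
  f_y = -4*x*y - 8*x + 6*y**2 + 22*y + 20.
Scan x_0 ∈ {−4, ..., 4}. For each x_0, f_y(x_0, y) is a polynomial in y; find its integer roots y ∈ {−4, ..., 4}, then test f_x and f at those candidates.
  x = -4: f_y(-4, y) = 6*y**2 + 38*y + 52; vanishes at y ∈ {-2}. (-4, -2): f_x = 33 ≠ 0.
  x = -3: f_y(-3, y) = 6*y**2 + 34*y + 44; vanishes at y ∈ {-2}. (-3, -2): f_x = 16 ≠ 0.
  x = -2: f_y(-2, y) = 6*y**2 + 30*y + 36; vanishes at y ∈ {-3, -2}. (-2, -3): f_x = 3 ≠ 0; (-2, -2): f_x = 5 ≠ 0.
  x = -1: f_y(-1, y) = 6*y**2 + 26*y + 28; vanishes at y ∈ {-2}. (-1, -2): f_x = 0, f = 0 — SINGULAR.
  x = 0: f_y(0, y) = 6*y**2 + 22*y + 20; vanishes at y ∈ {-2}. (0, -2): f_x = 1 ≠ 0.
  x = 1: f_y(1, y) = 6*y**2 + 18*y + 12; vanishes at y ∈ {-2, -1}. (1, -2): f_x = 8 ≠ 0; (1, -1): f_x = 6 ≠ 0.
  x = 2: f_y(2, y) = 6*y**2 + 14*y + 4; vanishes at y ∈ {-2}. (2, -2): f_x = 21 ≠ 0.
  x = 3: f_y(3, y) = 6*y**2 + 10*y - 4; vanishes at y ∈ {-2}. (3, -2): f_x = 40 ≠ 0.
  x = 4: f_y(4, y) = 6*y**2 + 6*y - 12; vanishes at y ∈ {-2, 1}. (4, -2): f_x = 65 ≠ 0; (4, 1): f_x = 47 ≠ 0.
Only singular point on the grid: (-1, -2).
Classify: substitute x = -1 + u, y = -2 + v and expand: f = u**3 - u**2 - 2*u*v**2 + 2*v**3 + v**2.
No constant or linear terms (consistent with a singular point). Quadratic part: -u**2 + v**2. Cubic part: u**3 - 2*u*v**2 + 2*v**3.
The quadratic part v**2 - u**2 = (v − u)(v + u) splits into two distinct linear factors, so there are two distinct tangent lines y − -2 = ±(x − -1) — this is a node (ordinary double point).
Classification: node.


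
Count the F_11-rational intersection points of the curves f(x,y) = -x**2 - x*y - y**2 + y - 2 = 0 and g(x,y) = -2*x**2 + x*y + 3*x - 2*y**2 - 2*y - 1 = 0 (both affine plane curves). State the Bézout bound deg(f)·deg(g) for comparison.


Common zeros: ∅; count = 0; Bézout bound = 4.

deg(f) = 2, deg(g) = 2, so Bézout bound = 4.
Scan x ∈ F_11. For each x, list the y ∈ F_11 with f(x, y) ≡ 0 and those with g(x, y) ≡ 0 (mod 11); the common zeros in that column are the intersection.
  x = 0: f ≡ 0 at y ∈ {5, 7}; g ≡ 0 at y ∈ ∅; common: ∅.
  x = 1: f ≡ 0 at y ∈ ∅; g ≡ 0 at y ∈ {0, 5}; common: ∅.
  x = 2: f ≡ 0 at y ∈ ∅; g ≡ 0 at y ∈ {2, 9}; common: ∅.
  x = 3: f ≡ 0 at y ∈ {0, 9}; g ≡ 0 at y ∈ {1, 5}; common: ∅.
  x = 4: f ≡ 0 at y ∈ {1, 7}; g ≡ 0 at y ∈ {3, 9}; common: ∅.
  x = 5: f ≡ 0 at y ∈ ∅; g ≡ 0 at y ∈ ∅; common: ∅.
  x = 6: f ≡ 0 at y ∈ {1, 5}; g ≡ 0 at y ∈ {0, 2}; common: ∅.
  x = 7: f ≡ 0 at y ∈ ∅; g ≡ 0 at y ∈ ∅; common: ∅.
  x = 8: f ≡ 0 at y ∈ {0, 4}; g ≡ 0 at y ∈ ∅; common: ∅.
  x = 9: f ≡ 0 at y ∈ ∅; g ≡ 0 at y ∈ ∅; common: ∅.
  x = 10: f ≡ 0 at y ∈ {4, 9}; g ≡ 0 at y ∈ {1, 3}; common: ∅.
Collecting: common zeros = ∅, so the count is 0.
Comparison with the Bézout bound: 0 ≤ 4 = deg(f)·deg(g), as expected for curves with no common component (the affine F_11-count falls short of the bound because intersections may lie at infinity, over extension fields, or carry multiplicity).


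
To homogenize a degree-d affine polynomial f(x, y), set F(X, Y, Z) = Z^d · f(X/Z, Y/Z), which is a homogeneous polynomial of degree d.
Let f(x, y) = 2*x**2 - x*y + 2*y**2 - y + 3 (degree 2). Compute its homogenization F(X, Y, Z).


F(X, Y, Z) = 2*X**2 - X*Y + 2*Y**2 - Y*Z + 3*Z**2

deg(f) = 2.
Substitute x = X/Z, y = Y/Z into f, then multiply by Z^2.
  monomial 2·x^2·y^0 ↦ 2·X^2·Y^0·Z^0.
  monomial -1·x^1·y^1 ↦ -1·X^1·Y^1·Z^0.
  monomial 2·x^0·y^2 ↦ 2·X^0·Y^2·Z^0.
  monomial -1·x^0·y^1 ↦ -1·X^0·Y^1·Z^1.
  monomial 3·x^0·y^0 ↦ 3·X^0·Y^0·Z^2.
Collecting: F(X, Y, Z) = 2*X**2 - X*Y + 2*Y**2 - Y*Z + 3*Z**2.


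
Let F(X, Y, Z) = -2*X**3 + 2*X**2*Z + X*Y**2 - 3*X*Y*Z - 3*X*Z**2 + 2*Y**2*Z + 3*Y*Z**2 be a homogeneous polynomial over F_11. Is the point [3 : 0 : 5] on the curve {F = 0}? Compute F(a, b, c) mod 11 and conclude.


F(3,0,5) ≡ 9 (mod 11); P is NOT on the curve.

Evaluate F(3, 0, 5) term-by-term (mod 11).
  -2*X**3 ↦ -2·27·1·1 = -54
  2*X**2*Z ↦ 2·9·1·5 = 90
  X*Y**2 ↦ 1·3·0·1 = 0
  -3*X*Y*Z ↦ -3·3·0·5 = 0
  -3*X*Z**2 ↦ -3·3·1·25 = -225
  2*Y**2*Z ↦ 2·1·0·5 = 0
  3*Y*Z**2 ↦ 3·1·0·25 = 0
Sum: F(3, 0, 5) = (-54) + (90) + (0) + (0) + (-225) + (0) + (0) = -189.
Reducing mod 11: -189 ≡ 9 (mod 11).
Since F(a, b, c) ≡ 9 ≠ 0 (mod 11), P does NOT lie on the curve.


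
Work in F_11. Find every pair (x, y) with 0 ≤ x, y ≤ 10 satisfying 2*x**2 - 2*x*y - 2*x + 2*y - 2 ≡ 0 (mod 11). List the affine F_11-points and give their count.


Affine F_11-points: {(0, 1), (2, 1), (3, 8), (4, 0), (5, 2), (6, 8), (7, 5), (8, 0), (9, 2), (10, 5)}; count = 10.

For each of the 121 pairs (x, y) ∈ F_11², evaluate f(x, y) mod 11. Record the zeros.
  x = 0: [0↦9, 1↦0, 2↦2, 3↦4, 4↦6, 5↦8, 6↦10, 7↦1, 8↦3, 9↦5, 10↦7]  zeros at y ∈ {1}
  x = 1: [0↦9, 1↦9, 2↦9, 3↦9, 4↦9, 5↦9, 6↦9, 7↦9, 8↦9, 9↦9, 10↦9]  zeros at y ∈ ∅
  x = 2: [0↦2, 1↦0, 2↦9, 3↦7, 4↦5, 5↦3, 6↦1, 7↦10, 8↦8, 9↦6, 10↦4]  zeros at y ∈ {1}
  x = 3: [0↦10, 1↦6, 2↦2, 3↦9, 4↦5, 5↦1, 6↦8, 7↦4, 8↦0, 9↦7, 10↦3]  zeros at y ∈ {8}
  x = 4: [0↦0, 1↦5, 2↦10, 3↦4, 4↦9, 5↦3, 6↦8, 7↦2, 8↦7, 9↦1, 10↦6]  zeros at y ∈ {0}
  x = 5: [0↦5, 1↦8, 2↦0, 3↦3, 4↦6, 5↦9, 6↦1, 7↦4, 8↦7, 9↦10, 10↦2]  zeros at y ∈ {2}
  x = 6: [0↦3, 1↦4, 2↦5, 3↦6, 4↦7, 5↦8, 6↦9, 7↦10, 8↦0, 9↦1, 10↦2]  zeros at y ∈ {8}
  x = 7: [0↦5, 1↦4, 2↦3, 3↦2, 4↦1, 5↦0, 6↦10, 7↦9, 8↦8, 9↦7, 10↦6]  zeros at y ∈ {5}
  x = 8: [0↦0, 1↦8, 2↦5, 3↦2, 4↦10, 5↦7, 6↦4, 7↦1, 8↦9, 9↦6, 10↦3]  zeros at y ∈ {0}
  x = 9: [0↦10, 1↦5, 2↦0, 3↦6, 4↦1, 5↦7, 6↦2, 7↦8, 8↦3, 9↦9, 10↦4]  zeros at y ∈ {2}
  x = 10: [0↦2, 1↦6, 2↦10, 3↦3, 4↦7, 5↦0, 6↦4, 7↦8, 8↦1, 9↦5, 10↦9]  zeros at y ∈ {5}
Collecting zeros: affine points = {(0, 1), (2, 1), (3, 8), (4, 0), (5, 2), (6, 8), (7, 5), (8, 0), (9, 2), (10, 5)}.
Total count |C(F_11)_aff| = 10.


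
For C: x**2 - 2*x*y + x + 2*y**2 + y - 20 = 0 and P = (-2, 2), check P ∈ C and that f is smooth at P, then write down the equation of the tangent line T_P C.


Tangent line at P: -7*x + 13*y - 40 = 0.

Step 1: f(-2, 2) = 0, so P lies on C.
Step 2: partial derivatives
  f_x(x, y) = 2*x - 2*y + 1, f_y(x, y) = -2*x + 4*y + 1.
  f_x(P) = -7, f_y(P) = 13 (gradient nonzero, so P is smooth).
Step 3: tangent line at P: -7·(x − -2) + 13·(y − 2) = 0.
Expanding: -7*x + 13*y - 40 = 0.


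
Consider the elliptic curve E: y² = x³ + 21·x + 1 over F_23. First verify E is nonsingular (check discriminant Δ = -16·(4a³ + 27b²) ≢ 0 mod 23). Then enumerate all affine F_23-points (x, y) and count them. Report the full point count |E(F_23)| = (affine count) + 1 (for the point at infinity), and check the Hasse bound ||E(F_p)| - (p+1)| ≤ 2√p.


Affine points = {(0, 1), (0, 22), (1, 0), (5, 1), (5, 22), (7, 10), (7, 13), (12, 7), (12, 16), (14, 7), (14, 16), (17, 2), (17, 21), (18, 1), (18, 22), (20, 7), (20, 16), (22, 5), (22, 18)}; affine count = 19; |E(F_23)| = 20.

Discriminant check: Δ ∝ 4a³ + 27b² = 4·21³ + 27·1² = 4·9261 + 27·1 ≡ 18 (mod 23). Nonzero ⇒ E is nonsingular.
For each x ∈ F_23, compute rhs = x³ + 21·x + 1 mod 23, then count y ∈ F_23 with y² ≡ rhs.
  x = 0: rhs = 1, matching y values: 1, 22 (2 points).
  x = 1: rhs = 0, matching y values: 0 (1 points).
  x = 2: rhs = 5, matching y values: none (0 points).
  x = 3: rhs = 22, matching y values: none (0 points).
  x = 4: rhs = 11, matching y values: none (0 points).
  x = 5: rhs = 1, matching y values: 1, 22 (2 points).
  x = 6: rhs = 21, matching y values: none (0 points).
  x = 7: rhs = 8, matching y values: 10, 13 (2 points).
  x = 8: rhs = 14, matching y values: none (0 points).
  x = 9: rhs = 22, matching y values: none (0 points).
  x = 10: rhs = 15, matching y values: none (0 points).
  x = 11: rhs = 22, matching y values: none (0 points).
  x = 12: rhs = 3, matching y values: 7, 16 (2 points).
  x = 13: rhs = 10, matching y values: none (0 points).
  x = 14: rhs = 3, matching y values: 7, 16 (2 points).
  x = 15: rhs = 11, matching y values: none (0 points).
  x = 16: rhs = 17, matching y values: none (0 points).
  x = 17: rhs = 4, matching y values: 2, 21 (2 points).
  x = 18: rhs = 1, matching y values: 1, 22 (2 points).
  x = 19: rhs = 14, matching y values: none (0 points).
  x = 20: rhs = 3, matching y values: 7, 16 (2 points).
  x = 21: rhs = 20, matching y values: none (0 points).
  x = 22: rhs = 2, matching y values: 5, 18 (2 points).
Total affine count: 19.
Full point count |E(F_23)| = 19 + 1 = 20.
Hasse bound: |20 − (23+1)| = |-4| = 4 ≤ 2√23 ≈ 9.5917 ✓.
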